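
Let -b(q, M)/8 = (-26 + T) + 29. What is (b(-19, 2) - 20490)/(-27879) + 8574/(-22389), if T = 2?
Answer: 73537208/208060977 ≈ 0.35344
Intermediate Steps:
b(q, M) = -40 (b(q, M) = -8*((-26 + 2) + 29) = -8*(-24 + 29) = -8*5 = -40)
(b(-19, 2) - 20490)/(-27879) + 8574/(-22389) = (-40 - 20490)/(-27879) + 8574/(-22389) = -20530*(-1/27879) + 8574*(-1/22389) = 20530/27879 - 2858/7463 = 73537208/208060977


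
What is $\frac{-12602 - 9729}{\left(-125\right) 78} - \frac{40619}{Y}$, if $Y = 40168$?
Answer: $\frac{250478179}{195819000} \approx 1.2791$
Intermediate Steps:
$\frac{-12602 - 9729}{\left(-125\right) 78} - \frac{40619}{Y} = \frac{-12602 - 9729}{\left(-125\right) 78} - \frac{40619}{40168} = - \frac{22331}{-9750} - \frac{40619}{40168} = \left(-22331\right) \left(- \frac{1}{9750}\right) - \frac{40619}{40168} = \frac{22331}{9750} - \frac{40619}{40168} = \frac{250478179}{195819000}$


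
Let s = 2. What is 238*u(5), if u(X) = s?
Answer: 476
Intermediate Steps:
u(X) = 2
238*u(5) = 238*2 = 476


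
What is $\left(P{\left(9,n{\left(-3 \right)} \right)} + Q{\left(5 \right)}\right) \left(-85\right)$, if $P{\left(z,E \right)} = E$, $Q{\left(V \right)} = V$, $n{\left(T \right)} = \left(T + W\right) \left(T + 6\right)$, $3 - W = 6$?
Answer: $1105$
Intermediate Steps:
$W = -3$ ($W = 3 - 6 = -3$)
$n{\left(T \right)} = \left(-3 + T\right) \left(6 + T\right)$ ($n{\left(T \right)} = \left(T - 3\right) \left(T + 6\right) = \left(-3 + T\right) \left(6 + T\right)$)
$\left(P{\left(9,n{\left(-3 \right)} \right)} + Q{\left(5 \right)}\right) \left(-85\right) = \left(\left(-18 + \left(-3\right)^{2} + 3 \left(-3\right)\right) + 5\right) \left(-85\right) = \left(\left(-18 + 9 - 9\right) + 5\right) \left(-85\right) = \left(-18 + 5\right) \left(-85\right) = \left(-13\right) \left(-85\right) = 1105$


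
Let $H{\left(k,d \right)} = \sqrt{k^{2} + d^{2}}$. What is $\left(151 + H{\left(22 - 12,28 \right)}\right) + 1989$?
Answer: $2140 + 2 \sqrt{221} \approx 2169.7$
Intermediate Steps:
$H{\left(k,d \right)} = \sqrt{d^{2} + k^{2}}$
$\left(151 + H{\left(22 - 12,28 \right)}\right) + 1989 = \left(151 + \sqrt{28^{2} + \left(22 - 12\right)^{2}}\right) + 1989 = \left(151 + \sqrt{784 + \left(22 - 12\right)^{2}}\right) + 1989 = \left(151 + \sqrt{784 + 10^{2}}\right) + 1989 = \left(151 + \sqrt{784 + 100}\right) + 1989 = \left(151 + \sqrt{884}\right) + 1989 = \left(151 + 2 \sqrt{221}\right) + 1989 = 2140 + 2 \sqrt{221}$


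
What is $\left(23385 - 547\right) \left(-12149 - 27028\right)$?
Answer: $-894724326$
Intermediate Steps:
$\left(23385 - 547\right) \left(-12149 - 27028\right) = 22838 \left(-39177\right) = -894724326$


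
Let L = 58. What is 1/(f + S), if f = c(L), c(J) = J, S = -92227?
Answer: -1/92169 ≈ -1.0850e-5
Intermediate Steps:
f = 58
1/(f + S) = 1/(58 - 92227) = 1/(-92169) = -1/92169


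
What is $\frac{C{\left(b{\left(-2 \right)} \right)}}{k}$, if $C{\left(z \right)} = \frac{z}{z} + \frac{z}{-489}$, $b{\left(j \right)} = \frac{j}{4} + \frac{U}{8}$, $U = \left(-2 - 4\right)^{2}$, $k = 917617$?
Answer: $\frac{485}{448714713} \approx 1.0809 \cdot 10^{-6}$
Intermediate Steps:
$U = 36$ ($U = \left(-6\right)^{2} = 36$)
$b{\left(j \right)} = \frac{9}{2} + \frac{j}{4}$ ($b{\left(j \right)} = \frac{j}{4} + \frac{36}{8} = j \frac{1}{4} + 36 \cdot \frac{1}{8} = \frac{j}{4} + \frac{9}{2} = \frac{9}{2} + \frac{j}{4}$)
$C{\left(z \right)} = 1 - \frac{z}{489}$ ($C{\left(z \right)} = 1 + z \left(- \frac{1}{489}\right) = 1 - \frac{z}{489}$)
$\frac{C{\left(b{\left(-2 \right)} \right)}}{k} = \frac{1 - \frac{\frac{9}{2} + \frac{1}{4} \left(-2\right)}{489}}{917617} = \left(1 - \frac{\frac{9}{2} - \frac{1}{2}}{489}\right) \frac{1}{917617} = \left(1 - \frac{4}{489}\right) \frac{1}{917617} = \frac{485}{489} \cdot \frac{1}{917617} = \frac{485}{448714713}$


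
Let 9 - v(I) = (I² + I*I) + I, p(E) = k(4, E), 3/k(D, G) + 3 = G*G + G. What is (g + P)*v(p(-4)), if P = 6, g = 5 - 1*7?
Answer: 304/9 ≈ 33.778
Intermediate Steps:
k(D, G) = 3/(-3 + G + G²) (k(D, G) = 3/(-3 + (G*G + G)) = 3/(-3 + (G² + G)) = 3/(-3 + (G + G²)) = 3/(-3 + G + G²))
g = -2 (g = 5 - 7 = -2)
p(E) = 3/(-3 + E + E²)
v(I) = 9 - I - 2*I² (v(I) = 9 - ((I² + I*I) + I) = 9 - ((I² + I²) + I) = 9 - (2*I² + I) = 9 - (I + 2*I²) = 9 + (-I - 2*I²) = 9 - I - 2*I²)
(g + P)*v(p(-4)) = (-2 + 6)*(9 - 3/(-3 - 4 + (-4)²) - 2*9/(-3 - 4 + (-4)²)²) = 4*(9 - 3/(-3 - 4 + 16) - 2*9/(-3 - 4 + 16)²) = 4*(9 - 3/9 - 2*(3/9)²) = 4*(9 - 3/9 - 2*(3*(⅑))²) = 4*(9 - 1*⅓ - 2*(⅓)²) = 4*(9 - ⅓ - 2*⅑) = 4*(9 - ⅓ - 2/9) = 4*(76/9) = 304/9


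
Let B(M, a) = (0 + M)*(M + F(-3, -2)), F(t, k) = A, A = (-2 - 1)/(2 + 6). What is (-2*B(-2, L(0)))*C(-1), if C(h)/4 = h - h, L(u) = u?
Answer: 0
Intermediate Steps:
A = -3/8 ≈ -0.37500
C(h) = 0 (C(h) = 4*(h - h) = 4*0 = 0)
F(t, k) = -3/8
B(M, a) = M*(-3/8 + M) (B(M, a) = (0 + M)*(M - 3/8) = M*(-3/8 + M))
(-2*B(-2, L(0)))*C(-1) = -(-2)*(-3 + 8*(-2))/4*0 = -(-2)*(-3 - 16)/4*0 = -(-2)*(-19)/4*0 = -2*19/4*0 = -19/2*0 = 0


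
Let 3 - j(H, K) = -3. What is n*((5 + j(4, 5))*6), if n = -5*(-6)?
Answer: 1980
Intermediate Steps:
j(H, K) = 6 (j(H, K) = 3 - 1*(-3) = 3 + 3 = 6)
n = 30
n*((5 + j(4, 5))*6) = 30*((5 + 6)*6) = 30*(11*6) = 30*66 = 1980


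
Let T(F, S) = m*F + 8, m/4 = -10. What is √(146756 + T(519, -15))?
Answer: 34*√109 ≈ 354.97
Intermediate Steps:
m = -40 (m = 4*(-10) = -40)
T(F, S) = 8 - 40*F (T(F, S) = -40*F + 8 = 8 - 40*F)
√(146756 + T(519, -15)) = √(146756 + (8 - 40*519)) = √(146756 + (8 - 20760)) = √(146756 - 20752) = √126004 = 34*√109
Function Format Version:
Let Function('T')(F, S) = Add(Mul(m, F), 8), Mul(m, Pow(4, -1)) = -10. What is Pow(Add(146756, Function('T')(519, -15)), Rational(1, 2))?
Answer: Mul(34, Pow(109, Rational(1, 2))) ≈ 354.97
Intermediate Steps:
m = -40 (m = Mul(4, -10) = -40)
Function('T')(F, S) = Add(8, Mul(-40, F)) (Function('T')(F, S) = Add(Mul(-40, F), 8) = Add(8, Mul(-40, F)))
Pow(Add(146756, Function('T')(519, -15)), Rational(1, 2)) = Pow(Add(146756, Add(8, Mul(-40, 519))), Rational(1, 2)) = Pow(Add(146756, Add(8, -20760)), Rational(1, 2)) = Pow(Add(146756, -20752), Rational(1, 2)) = Pow(126004, Rational(1, 2)) = Mul(34, Pow(109, Rational(1, 2)))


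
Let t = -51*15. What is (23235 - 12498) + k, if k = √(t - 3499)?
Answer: 10737 + 2*I*√1066 ≈ 10737.0 + 65.299*I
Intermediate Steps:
t = -765
k = 2*I*√1066 (k = √(-765 - 3499) = √(-4264) = 2*I*√1066 ≈ 65.299*I)
(23235 - 12498) + k = (23235 - 12498) + 2*I*√1066 = 10737 + 2*I*√1066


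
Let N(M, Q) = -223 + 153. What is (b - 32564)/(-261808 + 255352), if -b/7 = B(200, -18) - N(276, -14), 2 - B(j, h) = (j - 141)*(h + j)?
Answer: -21049/3228 ≈ -6.5208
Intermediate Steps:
N(M, Q) = -70
B(j, h) = 2 - (-141 + j)*(h + j) (B(j, h) = 2 - (j - 141)*(h + j) = 2 - (-141 + j)*(h + j))
b = 74662 (b = -7*((2 - 1*200**2 + 141*(-18) + 141*200 - 1*(-18)*200) - 1*(-70)) = -7*((2 - 1*40000 - 2538 + 28200 + 3600) + 70) = -7*((2 - 40000 - 2538 + 28200 + 3600) + 70) = -7*(-10736 + 70) = -7*(-10666) = 74662)
(b - 32564)/(-261808 + 255352) = (74662 - 32564)/(-261808 + 255352) = 42098/(-6456) = 42098*(-1/6456) = -21049/3228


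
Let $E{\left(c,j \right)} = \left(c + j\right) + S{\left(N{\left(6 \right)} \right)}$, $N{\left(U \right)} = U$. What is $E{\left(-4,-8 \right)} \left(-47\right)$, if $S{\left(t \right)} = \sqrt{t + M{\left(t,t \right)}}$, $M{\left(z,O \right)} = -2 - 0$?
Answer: $470$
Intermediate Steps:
$M{\left(z,O \right)} = -2$ ($M{\left(z,O \right)} = -2 + 0 = -2$)
$S{\left(t \right)} = \sqrt{-2 + t}$ ($S{\left(t \right)} = \sqrt{t - 2} = \sqrt{-2 + t}$)
$E{\left(c,j \right)} = 2 + c + j$ ($E{\left(c,j \right)} = \left(c + j\right) + \sqrt{-2 + 6} = \left(c + j\right) + \sqrt{4} = \left(c + j\right) + 2 = 2 + c + j$)
$E{\left(-4,-8 \right)} \left(-47\right) = \left(2 - 4 - 8\right) \left(-47\right) = \left(-10\right) \left(-47\right) = 470$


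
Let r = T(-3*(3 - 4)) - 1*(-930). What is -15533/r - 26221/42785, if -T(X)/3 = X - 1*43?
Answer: -19774613/1283550 ≈ -15.406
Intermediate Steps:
T(X) = 129 - 3*X (T(X) = -3*(X - 1*43) = -3*(X - 43) = -3*(-43 + X) = 129 - 3*X)
r = 1050 (r = (129 - (-9)*(3 - 4)) - 1*(-930) = (129 - (-9)*(-1)) + 930 = (129 - 3*3) + 930 = (129 - 9) + 930 = 120 + 930 = 1050)
-15533/r - 26221/42785 = -15533/1050 - 26221/42785 = -15533*1/1050 - 26221*1/42785 = -2219/150 - 26221/42785 = -19774613/1283550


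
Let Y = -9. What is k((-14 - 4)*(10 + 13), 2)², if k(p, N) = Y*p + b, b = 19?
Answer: 14025025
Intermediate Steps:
k(p, N) = 19 - 9*p (k(p, N) = -9*p + 19 = 19 - 9*p)
k((-14 - 4)*(10 + 13), 2)² = (19 - 9*(-14 - 4)*(10 + 13))² = (19 - (-162)*23)² = (19 - 9*(-414))² = (19 + 3726)² = 3745² = 14025025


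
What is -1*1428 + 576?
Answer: -852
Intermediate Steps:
-1*1428 + 576 = -1428 + 576 = -852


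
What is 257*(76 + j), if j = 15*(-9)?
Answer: -15163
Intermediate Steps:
j = -135
257*(76 + j) = 257*(76 - 135) = 257*(-59) = -15163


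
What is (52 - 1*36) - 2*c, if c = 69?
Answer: -122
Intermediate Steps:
(52 - 1*36) - 2*c = (52 - 1*36) - 2*69 = (52 - 36) - 138 = 16 - 138 = -122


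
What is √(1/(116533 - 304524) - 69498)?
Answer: I*√2456102136585329/187991 ≈ 263.62*I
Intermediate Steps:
√(1/(116533 - 304524) - 69498) = √(1/(-187991) - 69498) = √(-1/187991 - 69498) = √(-13064998519/187991) = I*√2456102136585329/187991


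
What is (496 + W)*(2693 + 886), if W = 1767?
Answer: 8099277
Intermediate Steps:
(496 + W)*(2693 + 886) = (496 + 1767)*(2693 + 886) = 2263*3579 = 8099277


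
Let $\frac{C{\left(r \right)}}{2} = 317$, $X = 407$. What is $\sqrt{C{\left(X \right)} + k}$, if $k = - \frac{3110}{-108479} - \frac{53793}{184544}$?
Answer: $\frac{\sqrt{15873781876554862179122}}{5004787144} \approx 25.174$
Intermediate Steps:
$C{\left(r \right)} = 634$ ($C{\left(r \right)} = 2 \cdot 317 = 634$)
$k = - \frac{5261479007}{20019148576}$ ($k = \left(-3110\right) \left(- \frac{1}{108479}\right) - \frac{53793}{184544} = \frac{3110}{108479} - \frac{53793}{184544} = - \frac{5261479007}{20019148576} \approx -0.26282$)
$\sqrt{C{\left(X \right)} + k} = \sqrt{634 - \frac{5261479007}{20019148576}} = \sqrt{\frac{12686878718177}{20019148576}} = \frac{\sqrt{15873781876554862179122}}{5004787144}$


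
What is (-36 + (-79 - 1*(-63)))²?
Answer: 2704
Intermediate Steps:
(-36 + (-79 - 1*(-63)))² = (-36 + (-79 + 63))² = (-36 - 16)² = (-52)² = 2704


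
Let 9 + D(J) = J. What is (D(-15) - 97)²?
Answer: 14641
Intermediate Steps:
D(J) = -9 + J
(D(-15) - 97)² = ((-9 - 15) - 97)² = (-24 - 97)² = (-121)² = 14641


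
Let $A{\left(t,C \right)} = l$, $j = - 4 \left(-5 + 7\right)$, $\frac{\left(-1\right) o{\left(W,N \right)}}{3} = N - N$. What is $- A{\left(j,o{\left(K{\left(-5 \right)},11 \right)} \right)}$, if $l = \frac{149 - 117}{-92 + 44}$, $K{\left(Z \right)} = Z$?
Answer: $\frac{2}{3} \approx 0.66667$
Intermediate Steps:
$o{\left(W,N \right)} = 0$ ($o{\left(W,N \right)} = - 3 \left(N - N\right) = \left(-3\right) 0 = 0$)
$j = -8$ ($j = \left(-4\right) 2 = -8$)
$l = - \frac{2}{3}$ ($l = \frac{149 - 117}{-48} = \left(149 - 117\right) \left(- \frac{1}{48}\right) = 32 \left(- \frac{1}{48}\right) = - \frac{2}{3} \approx -0.66667$)
$A{\left(t,C \right)} = - \frac{2}{3}$
$- A{\left(j,o{\left(K{\left(-5 \right)},11 \right)} \right)} = \left(-1\right) \left(- \frac{2}{3}\right) = \frac{2}{3}$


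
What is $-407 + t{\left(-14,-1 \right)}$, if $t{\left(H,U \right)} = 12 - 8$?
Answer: $-403$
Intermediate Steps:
$t{\left(H,U \right)} = 4$ ($t{\left(H,U \right)} = 12 - 8 = 4$)
$-407 + t{\left(-14,-1 \right)} = -407 + 4 = -403$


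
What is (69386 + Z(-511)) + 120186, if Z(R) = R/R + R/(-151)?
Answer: 28626034/151 ≈ 1.8958e+5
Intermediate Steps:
Z(R) = 1 - R/151 (Z(R) = 1 + R*(-1/151) = 1 - R/151)
(69386 + Z(-511)) + 120186 = (69386 + (1 - 1/151*(-511))) + 120186 = (69386 + (1 + 511/151)) + 120186 = (69386 + 662/151) + 120186 = 10477948/151 + 120186 = 28626034/151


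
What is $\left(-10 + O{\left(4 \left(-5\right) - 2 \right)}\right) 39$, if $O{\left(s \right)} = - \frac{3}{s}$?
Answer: $- \frac{8463}{22} \approx -384.68$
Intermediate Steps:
$\left(-10 + O{\left(4 \left(-5\right) - 2 \right)}\right) 39 = \left(-10 - \frac{3}{4 \left(-5\right) - 2}\right) 39 = \left(-10 - \frac{3}{-20 - 2}\right) 39 = \left(-10 - \frac{3}{-22}\right) 39 = \left(-10 - - \frac{3}{22}\right) 39 = \left(-10 + \frac{3}{22}\right) 39 = \left(- \frac{217}{22}\right) 39 = - \frac{8463}{22}$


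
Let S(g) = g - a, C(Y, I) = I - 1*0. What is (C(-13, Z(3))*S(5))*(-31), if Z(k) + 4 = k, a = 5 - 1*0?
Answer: 0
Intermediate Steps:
a = 5 (a = 5 + 0 = 5)
Z(k) = -4 + k
C(Y, I) = I (C(Y, I) = I + 0 = I)
S(g) = -5 + g (S(g) = g - 1*5 = g - 5 = -5 + g)
(C(-13, Z(3))*S(5))*(-31) = ((-4 + 3)*(-5 + 5))*(-31) = -1*0*(-31) = 0*(-31) = 0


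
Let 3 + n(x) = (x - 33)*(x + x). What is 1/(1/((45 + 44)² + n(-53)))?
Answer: 17034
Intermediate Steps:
n(x) = -3 + 2*x*(-33 + x) (n(x) = -3 + (x - 33)*(x + x) = -3 + (-33 + x)*(2*x) = -3 + 2*x*(-33 + x))
1/(1/((45 + 44)² + n(-53))) = 1/(1/((45 + 44)² + (-3 - 66*(-53) + 2*(-53)²))) = 1/(1/(89² + (-3 + 3498 + 2*2809))) = 1/(1/(7921 + (-3 + 3498 + 5618))) = 1/(1/(7921 + 9113)) = 1/(1/17034) = 17034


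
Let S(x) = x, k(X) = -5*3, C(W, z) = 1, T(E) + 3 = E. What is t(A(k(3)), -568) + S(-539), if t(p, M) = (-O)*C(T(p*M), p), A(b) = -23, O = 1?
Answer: -540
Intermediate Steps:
T(E) = -3 + E
k(X) = -15
t(p, M) = -1 (t(p, M) = -1*1*1 = -1*1 = -1)
t(A(k(3)), -568) + S(-539) = -1 - 539 = -540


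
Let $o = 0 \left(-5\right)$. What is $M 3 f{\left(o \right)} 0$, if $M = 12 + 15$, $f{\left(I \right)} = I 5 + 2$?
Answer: $0$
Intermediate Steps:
$o = 0$
$f{\left(I \right)} = 2 + 5 I$ ($f{\left(I \right)} = 5 I + 2 = 2 + 5 I$)
$M = 27$
$M 3 f{\left(o \right)} 0 = 27 \cdot 3 \left(2 + 5 \cdot 0\right) 0 = 81 \left(2 + 0\right) 0 = 81 \cdot 2 \cdot 0 = 81 \cdot 0 = 0$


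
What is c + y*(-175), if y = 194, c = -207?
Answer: -34157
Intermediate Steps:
c + y*(-175) = -207 + 194*(-175) = -207 - 33950 = -34157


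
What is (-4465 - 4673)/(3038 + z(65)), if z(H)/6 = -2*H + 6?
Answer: -4569/1147 ≈ -3.9834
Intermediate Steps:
z(H) = 36 - 12*H (z(H) = 6*(-2*H + 6) = 6*(6 - 2*H) = 36 - 12*H)
(-4465 - 4673)/(3038 + z(65)) = (-4465 - 4673)/(3038 + (36 - 12*65)) = -9138/(3038 + (36 - 780)) = -9138/(3038 - 744) = -9138/2294 = -9138*1/2294 = -4569/1147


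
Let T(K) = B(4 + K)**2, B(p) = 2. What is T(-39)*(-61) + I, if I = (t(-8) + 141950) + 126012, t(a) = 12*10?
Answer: 267838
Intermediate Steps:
t(a) = 120
I = 268082 (I = (120 + 141950) + 126012 = 142070 + 126012 = 268082)
T(K) = 4 (T(K) = 2**2 = 4)
T(-39)*(-61) + I = 4*(-61) + 268082 = -244 + 268082 = 267838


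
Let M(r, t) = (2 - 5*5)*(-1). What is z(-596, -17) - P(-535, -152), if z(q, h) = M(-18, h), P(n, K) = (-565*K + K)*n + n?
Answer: 45865038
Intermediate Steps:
P(n, K) = n - 564*K*n (P(n, K) = (-564*K)*n + n = -564*K*n + n = n - 564*K*n)
M(r, t) = 23 (M(r, t) = (2 - 25)*(-1) = -23*(-1) = 23)
z(q, h) = 23
z(-596, -17) - P(-535, -152) = 23 - (-535)*(1 - 564*(-152)) = 23 - (-535)*(1 + 85728) = 23 - (-535)*85729 = 23 - 1*(-45865015) = 23 + 45865015 = 45865038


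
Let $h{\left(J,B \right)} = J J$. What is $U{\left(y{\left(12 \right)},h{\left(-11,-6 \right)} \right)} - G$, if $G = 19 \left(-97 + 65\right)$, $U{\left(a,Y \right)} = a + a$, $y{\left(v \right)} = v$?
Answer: $632$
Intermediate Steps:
$h{\left(J,B \right)} = J^{2}$
$U{\left(a,Y \right)} = 2 a$
$G = -608$ ($G = 19 \left(-32\right) = -608$)
$U{\left(y{\left(12 \right)},h{\left(-11,-6 \right)} \right)} - G = 2 \cdot 12 - -608 = 24 + 608 = 632$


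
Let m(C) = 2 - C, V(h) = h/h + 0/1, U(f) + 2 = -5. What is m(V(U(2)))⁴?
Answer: 1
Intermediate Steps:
U(f) = -7 (U(f) = -2 - 5 = -7)
V(h) = 1 (V(h) = 1 + 0*1 = 1 + 0 = 1)
m(V(U(2)))⁴ = (2 - 1*1)⁴ = (2 - 1)⁴ = 1⁴ = 1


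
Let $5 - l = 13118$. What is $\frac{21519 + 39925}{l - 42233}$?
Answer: $- \frac{30722}{27673} \approx -1.1102$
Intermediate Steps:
$l = -13113$ ($l = 5 - 13118 = -13113$)
$\frac{21519 + 39925}{l - 42233} = \frac{21519 + 39925}{-13113 - 42233} = \frac{61444}{-55346} = 61444 \left(- \frac{1}{55346}\right) = - \frac{30722}{27673}$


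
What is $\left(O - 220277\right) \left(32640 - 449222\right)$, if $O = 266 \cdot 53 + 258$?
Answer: $85782982022$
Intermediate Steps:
$O = 14356$ ($O = 14098 + 258 = 14356$)
$\left(O - 220277\right) \left(32640 - 449222\right) = \left(14356 - 220277\right) \left(32640 - 449222\right) = \left(14356 - 220277\right) \left(-416582\right) = \left(-205921\right) \left(-416582\right) = 85782982022$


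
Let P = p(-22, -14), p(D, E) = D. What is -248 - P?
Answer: -226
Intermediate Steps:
P = -22
-248 - P = -248 - 1*(-22) = -248 + 22 = -226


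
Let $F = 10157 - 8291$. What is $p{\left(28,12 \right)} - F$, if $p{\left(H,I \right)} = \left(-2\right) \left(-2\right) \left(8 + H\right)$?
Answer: $-1722$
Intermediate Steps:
$F = 1866$
$p{\left(H,I \right)} = 32 + 4 H$ ($p{\left(H,I \right)} = 4 \left(8 + H\right) = 32 + 4 H$)
$p{\left(28,12 \right)} - F = \left(32 + 4 \cdot 28\right) - 1866 = \left(32 + 112\right) - 1866 = 144 - 1866 = -1722$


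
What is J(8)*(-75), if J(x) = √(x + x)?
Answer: -300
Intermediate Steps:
J(x) = √2*√x (J(x) = √(2*x) = √2*√x)
J(8)*(-75) = (√2*√8)*(-75) = (√2*(2*√2))*(-75) = 4*(-75) = -300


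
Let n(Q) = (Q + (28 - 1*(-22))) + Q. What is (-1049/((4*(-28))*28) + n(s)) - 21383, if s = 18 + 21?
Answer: -66654631/3136 ≈ -21255.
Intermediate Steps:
s = 39
n(Q) = 50 + 2*Q (n(Q) = (Q + (28 + 22)) + Q = (Q + 50) + Q = (50 + Q) + Q = 50 + 2*Q)
(-1049/((4*(-28))*28) + n(s)) - 21383 = (-1049/((4*(-28))*28) + (50 + 2*39)) - 21383 = (-1049/((-112*28)) + (50 + 78)) - 21383 = (-1049/(-3136) + 128) - 21383 = (-1049*(-1/3136) + 128) - 21383 = (1049/3136 + 128) - 21383 = 402457/3136 - 21383 = -66654631/3136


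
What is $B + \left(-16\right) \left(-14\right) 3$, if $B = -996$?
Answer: $-324$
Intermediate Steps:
$B + \left(-16\right) \left(-14\right) 3 = -996 + \left(-16\right) \left(-14\right) 3 = -996 + 224 \cdot 3 = -996 + 672 = -324$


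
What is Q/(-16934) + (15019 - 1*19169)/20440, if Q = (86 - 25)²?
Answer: -7316667/17306548 ≈ -0.42277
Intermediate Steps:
Q = 3721 (Q = 61² = 3721)
Q/(-16934) + (15019 - 1*19169)/20440 = 3721/(-16934) + (15019 - 1*19169)/20440 = 3721*(-1/16934) + (15019 - 19169)*(1/20440) = -3721/16934 - 4150*1/20440 = -3721/16934 - 415/2044 = -7316667/17306548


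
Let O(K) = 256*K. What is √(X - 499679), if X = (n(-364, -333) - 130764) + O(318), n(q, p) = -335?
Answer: I*√549370 ≈ 741.2*I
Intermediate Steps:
X = -49691 (X = (-335 - 130764) + 256*318 = -131099 + 81408 = -49691)
√(X - 499679) = √(-49691 - 499679) = √(-549370) = I*√549370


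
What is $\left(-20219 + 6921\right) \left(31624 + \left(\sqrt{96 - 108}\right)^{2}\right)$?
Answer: $-420376376$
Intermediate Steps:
$\left(-20219 + 6921\right) \left(31624 + \left(\sqrt{96 - 108}\right)^{2}\right) = - 13298 \left(31624 + \left(\sqrt{-12}\right)^{2}\right) = - 13298 \left(31624 + \left(2 i \sqrt{3}\right)^{2}\right) = - 13298 \left(31624 - 12\right) = \left(-13298\right) 31612 = -420376376$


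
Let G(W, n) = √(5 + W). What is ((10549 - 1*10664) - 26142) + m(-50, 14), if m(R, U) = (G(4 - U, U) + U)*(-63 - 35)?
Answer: -27629 - 98*I*√5 ≈ -27629.0 - 219.13*I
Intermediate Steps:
m(R, U) = -98*U - 98*√(9 - U) (m(R, U) = (√(5 + (4 - U)) + U)*(-63 - 35) = (√(9 - U) + U)*(-98) = (U + √(9 - U))*(-98) = -98*U - 98*√(9 - U))
((10549 - 1*10664) - 26142) + m(-50, 14) = ((10549 - 1*10664) - 26142) + (-98*14 - 98*√(9 - 1*14)) = ((10549 - 10664) - 26142) + (-1372 - 98*√(9 - 14)) = (-115 - 26142) + (-1372 - 98*I*√5) = -26257 + (-1372 - 98*I*√5) = -27629 - 98*I*√5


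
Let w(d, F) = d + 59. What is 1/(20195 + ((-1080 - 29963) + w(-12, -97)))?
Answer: -1/10801 ≈ -9.2584e-5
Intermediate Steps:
w(d, F) = 59 + d
1/(20195 + ((-1080 - 29963) + w(-12, -97))) = 1/(20195 + ((-1080 - 29963) + (59 - 12))) = 1/(20195 + (-31043 + 47)) = 1/(20195 - 30996) = 1/(-10801) = -1/10801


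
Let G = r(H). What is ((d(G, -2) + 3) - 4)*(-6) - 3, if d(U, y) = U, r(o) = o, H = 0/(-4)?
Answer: 3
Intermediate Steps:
H = 0 (H = 0*(-1/4) = 0)
G = 0
((d(G, -2) + 3) - 4)*(-6) - 3 = ((0 + 3) - 4)*(-6) - 3 = (3 - 4)*(-6) - 3 = -1*(-6) - 3 = 6 - 3 = 3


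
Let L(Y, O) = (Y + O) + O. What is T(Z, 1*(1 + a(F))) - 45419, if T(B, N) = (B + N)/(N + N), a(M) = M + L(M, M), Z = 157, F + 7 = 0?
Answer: -1226378/27 ≈ -45421.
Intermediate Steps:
F = -7 (F = -7 + 0 = -7)
L(Y, O) = Y + 2*O (L(Y, O) = (O + Y) + O = Y + 2*O)
a(M) = 4*M (a(M) = M + (M + 2*M) = M + 3*M = 4*M)
T(B, N) = (B + N)/(2*N) (T(B, N) = (B + N)/((2*N)) = (B + N)*(1/(2*N)) = (B + N)/(2*N))
T(Z, 1*(1 + a(F))) - 45419 = (157 + 1*(1 + 4*(-7)))/(2*((1*(1 + 4*(-7))))) - 45419 = (157 + 1*(1 - 28))/(2*((1*(1 - 28)))) - 45419 = (157 + 1*(-27))/(2*((1*(-27)))) - 45419 = (½)*(157 - 27)/(-27) - 45419 = (½)*(-1/27)*130 - 45419 = -65/27 - 45419 = -1226378/27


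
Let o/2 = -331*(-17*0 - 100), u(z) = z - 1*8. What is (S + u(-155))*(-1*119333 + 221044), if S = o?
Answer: 6716689307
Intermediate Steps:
u(z) = -8 + z (u(z) = z - 8 = -8 + z)
o = 66200 (o = 2*(-331*(-17*0 - 100)) = 2*(-331*(0 - 100)) = 2*(-331*(-100)) = 2*33100 = 66200)
S = 66200
(S + u(-155))*(-1*119333 + 221044) = (66200 + (-8 - 155))*(-1*119333 + 221044) = (66200 - 163)*(-119333 + 221044) = 66037*101711 = 6716689307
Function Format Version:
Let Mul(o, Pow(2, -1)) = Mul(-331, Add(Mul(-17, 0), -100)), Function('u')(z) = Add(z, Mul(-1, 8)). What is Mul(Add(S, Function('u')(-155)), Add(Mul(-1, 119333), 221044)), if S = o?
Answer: 6716689307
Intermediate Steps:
Function('u')(z) = Add(-8, z) (Function('u')(z) = Add(z, -8) = Add(-8, z))
o = 66200 (o = Mul(2, Mul(-331, Add(Mul(-17, 0), -100))) = Mul(2, Mul(-331, Add(0, -100))) = Mul(2, Mul(-331, -100)) = Mul(2, 33100) = 66200)
S = 66200
Mul(Add(S, Function('u')(-155)), Add(Mul(-1, 119333), 221044)) = Mul(Add(66200, Add(-8, -155)), Add(Mul(-1, 119333), 221044)) = Mul(Add(66200, -163), Add(-119333, 221044)) = Mul(66037, 101711) = 6716689307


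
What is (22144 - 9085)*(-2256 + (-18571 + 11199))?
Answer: -125732052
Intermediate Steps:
(22144 - 9085)*(-2256 + (-18571 + 11199)) = 13059*(-2256 - 7372) = 13059*(-9628) = -125732052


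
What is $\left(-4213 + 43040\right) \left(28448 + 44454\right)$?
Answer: $2830565954$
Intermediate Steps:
$\left(-4213 + 43040\right) \left(28448 + 44454\right) = 38827 \cdot 72902 = 2830565954$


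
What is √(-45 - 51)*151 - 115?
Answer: -115 + 604*I*√6 ≈ -115.0 + 1479.5*I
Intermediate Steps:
√(-45 - 51)*151 - 115 = √(-96)*151 - 115 = (4*I*√6)*151 - 115 = 604*I*√6 - 115 = -115 + 604*I*√6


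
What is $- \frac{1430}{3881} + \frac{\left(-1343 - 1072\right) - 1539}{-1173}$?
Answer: $\frac{4556028}{1517471} \approx 3.0024$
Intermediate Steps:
$- \frac{1430}{3881} + \frac{\left(-1343 - 1072\right) - 1539}{-1173} = \left(-1430\right) \frac{1}{3881} + \left(-2415 - 1539\right) \left(- \frac{1}{1173}\right) = - \frac{1430}{3881} - - \frac{1318}{391} = - \frac{1430}{3881} + \frac{1318}{391} = \frac{4556028}{1517471}$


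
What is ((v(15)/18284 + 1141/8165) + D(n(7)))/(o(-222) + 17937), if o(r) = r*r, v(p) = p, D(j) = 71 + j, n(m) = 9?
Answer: 11964093319/10035346458060 ≈ 0.0011922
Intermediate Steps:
o(r) = r²
((v(15)/18284 + 1141/8165) + D(n(7)))/(o(-222) + 17937) = ((15/18284 + 1141/8165) + (71 + 9))/((-222)² + 17937) = ((15*(1/18284) + 1141*(1/8165)) + 80)/(49284 + 17937) = ((15/18284 + 1141/8165) + 80)/67221 = (20984519/149288860 + 80)*(1/67221) = (11964093319/149288860)*(1/67221) = 11964093319/10035346458060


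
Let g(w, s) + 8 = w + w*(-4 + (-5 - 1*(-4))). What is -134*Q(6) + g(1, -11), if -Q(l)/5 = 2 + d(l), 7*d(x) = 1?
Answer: 9966/7 ≈ 1423.7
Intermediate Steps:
d(x) = ⅐ (d(x) = (⅐)*1 = ⅐)
Q(l) = -75/7 (Q(l) = -5*(2 + ⅐) = -5*15/7 = -75/7)
g(w, s) = -8 - 4*w (g(w, s) = -8 + (w + w*(-4 + (-5 - 1*(-4)))) = -8 + (w + w*(-4 + (-5 + 4))) = -8 + (w + w*(-4 - 1)) = -8 + (w + w*(-5)) = -8 + (w - 5*w) = -8 - 4*w)
-134*Q(6) + g(1, -11) = -134*(-75/7) + (-8 - 4*1) = 10050/7 + (-8 - 4) = 10050/7 - 12 = 9966/7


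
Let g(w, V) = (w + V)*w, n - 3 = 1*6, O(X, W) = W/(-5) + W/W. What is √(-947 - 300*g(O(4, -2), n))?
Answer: I*√5315 ≈ 72.904*I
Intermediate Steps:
O(X, W) = 1 - W/5 (O(X, W) = W*(-⅕) + 1 = -W/5 + 1 = 1 - W/5)
n = 9 (n = 3 + 1*6 = 3 + 6 = 9)
g(w, V) = w*(V + w) (g(w, V) = (V + w)*w = w*(V + w))
√(-947 - 300*g(O(4, -2), n)) = √(-947 - 300*(1 - ⅕*(-2))*(9 + (1 - ⅕*(-2)))) = √(-947 - 300*(1 + ⅖)*(9 + (1 + ⅖))) = √(-947 - 420*(9 + 7/5)) = √(-947 - 420*52/5) = √(-947 - 300*364/25) = √(-947 - 4368) = √(-5315) = I*√5315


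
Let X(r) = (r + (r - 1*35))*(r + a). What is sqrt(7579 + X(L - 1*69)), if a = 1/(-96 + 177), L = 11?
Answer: sqrt(1323146)/9 ≈ 127.81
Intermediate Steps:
a = 1/81 ≈ 0.012346
X(r) = (-35 + 2*r)*(1/81 + r) (X(r) = (r + (r - 1*35))*(r + 1/81) = (r + (r - 35))*(1/81 + r) = (r + (-35 + r))*(1/81 + r) = (-35 + 2*r)*(1/81 + r))
sqrt(7579 + X(L - 1*69)) = sqrt(7579 + (-35/81 + 2*(11 - 1*69)**2 - 2833*(11 - 1*69)/81)) = sqrt(7579 + (-35/81 + 2*(11 - 69)**2 - 2833*(11 - 69)/81)) = sqrt(7579 + (-35/81 + 2*(-58)**2 - 2833/81*(-58))) = sqrt(7579 + (-35/81 + 2*3364 + 164314/81)) = sqrt(7579 + (-35/81 + 6728 + 164314/81)) = sqrt(7579 + 709247/81) = sqrt(1323146/81) = sqrt(1323146)/9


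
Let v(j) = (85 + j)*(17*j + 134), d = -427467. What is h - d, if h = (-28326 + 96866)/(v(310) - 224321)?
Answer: 816572752493/1910259 ≈ 4.2747e+5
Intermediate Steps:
v(j) = (85 + j)*(134 + 17*j)
h = 68540/1910259 (h = (-28326 + 96866)/((11390 + 17*310**2 + 1579*310) - 224321) = 68540/((11390 + 17*96100 + 489490) - 224321) = 68540/((11390 + 1633700 + 489490) - 224321) = 68540/(2134580 - 224321) = 68540/1910259 ≈ 0.035880)
h - d = 68540/1910259 - 1*(-427467) = 68540/1910259 + 427467 = 816572752493/1910259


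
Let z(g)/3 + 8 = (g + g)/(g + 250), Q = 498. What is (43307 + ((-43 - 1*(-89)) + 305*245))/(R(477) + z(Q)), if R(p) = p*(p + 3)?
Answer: 22080586/42811779 ≈ 0.51576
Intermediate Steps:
R(p) = p*(3 + p)
z(g) = -24 + 6*g/(250 + g) (z(g) = -24 + 3*((g + g)/(g + 250)) = -24 + 3*((2*g)/(250 + g)) = -24 + 3*(2*g/(250 + g)) = -24 + 6*g/(250 + g))
(43307 + ((-43 - 1*(-89)) + 305*245))/(R(477) + z(Q)) = (43307 + ((-43 - 1*(-89)) + 305*245))/(477*(3 + 477) + 6*(-1000 - 3*498)/(250 + 498)) = (43307 + ((-43 + 89) + 74725))/(477*480 + 6*(-1000 - 1494)/748) = (43307 + (46 + 74725))/(228960 + 6*(1/748)*(-2494)) = (43307 + 74771)/(228960 - 3741/187) = 118078/(42811779/187) = 118078*(187/42811779) = 22080586/42811779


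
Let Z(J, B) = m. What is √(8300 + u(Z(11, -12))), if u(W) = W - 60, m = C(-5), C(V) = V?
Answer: 3*√915 ≈ 90.747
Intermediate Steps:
m = -5
Z(J, B) = -5
u(W) = -60 + W
√(8300 + u(Z(11, -12))) = √(8300 + (-60 - 5)) = √(8300 - 65) = √8235 = 3*√915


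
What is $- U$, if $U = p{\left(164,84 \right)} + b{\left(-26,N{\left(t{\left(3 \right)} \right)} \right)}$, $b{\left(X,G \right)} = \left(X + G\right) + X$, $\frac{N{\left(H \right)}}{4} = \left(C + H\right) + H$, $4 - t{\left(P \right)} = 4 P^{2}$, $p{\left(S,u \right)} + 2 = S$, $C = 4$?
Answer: $130$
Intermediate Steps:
$p{\left(S,u \right)} = -2 + S$
$t{\left(P \right)} = 4 - 4 P^{2}$
$N{\left(H \right)} = 16 + 8 H$ ($N{\left(H \right)} = 4 \left(\left(4 + H\right) + H\right) = 4 \left(4 + 2 H\right) = 16 + 8 H$)
$b{\left(X,G \right)} = G + 2 X$ ($b{\left(X,G \right)} = \left(G + X\right) + X = G + 2 X$)
$U = -130$ ($U = \left(-2 + 164\right) + \left(\left(16 + 8 \left(4 - 4 \cdot 3^{2}\right)\right) + 2 \left(-26\right)\right) = 162 + \left(\left(16 + 8 \left(4 - 36\right)\right) - 52\right) = 162 + \left(\left(16 + 8 \left(-32\right)\right) - 52\right) = 162 + \left(\left(16 - 256\right) - 52\right) = 162 - 292 = -130$)
$- U = \left(-1\right) \left(-130\right) = 130$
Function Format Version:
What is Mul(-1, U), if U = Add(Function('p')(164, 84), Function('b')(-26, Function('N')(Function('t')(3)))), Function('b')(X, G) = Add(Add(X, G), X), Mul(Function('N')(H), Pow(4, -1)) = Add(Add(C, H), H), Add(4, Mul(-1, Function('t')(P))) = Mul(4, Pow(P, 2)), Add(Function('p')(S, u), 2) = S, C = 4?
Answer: 130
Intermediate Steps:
Function('p')(S, u) = Add(-2, S)
Function('t')(P) = Add(4, Mul(-4, Pow(P, 2))) (Function('t')(P) = Add(4, Mul(-1, Mul(4, Pow(P, 2)))) = Add(4, Mul(-4, Pow(P, 2))))
Function('N')(H) = Add(16, Mul(8, H)) (Function('N')(H) = Mul(4, Add(Add(4, H), H)) = Mul(4, Add(4, Mul(2, H))) = Add(16, Mul(8, H)))
Function('b')(X, G) = Add(G, Mul(2, X)) (Function('b')(X, G) = Add(Add(G, X), X) = Add(G, Mul(2, X)))
U = -130 (U = Add(Add(-2, 164), Add(Add(16, Mul(8, Add(4, Mul(-4, Pow(3, 2))))), Mul(2, -26))) = Add(162, Add(Add(16, Mul(8, Add(4, Mul(-4, 9)))), -52)) = Add(162, Add(Add(16, Mul(8, Add(4, -36))), -52)) = Add(162, Add(Add(16, Mul(8, -32)), -52)) = Add(162, Add(Add(16, -256), -52)) = Add(162, Add(-240, -52)) = Add(162, -292) = -130)
Mul(-1, U) = Mul(-1, -130) = 130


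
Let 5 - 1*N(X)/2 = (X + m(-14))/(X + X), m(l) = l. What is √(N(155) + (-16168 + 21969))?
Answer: 2*√34896855/155 ≈ 76.224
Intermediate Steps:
N(X) = 10 - (-14 + X)/X (N(X) = 10 - 2*(X - 14)/(X + X) = 10 - 2*(-14 + X)/(2*X) = 10 - 2*(-14 + X)*1/(2*X) = 10 - (-14 + X)/X)
√(N(155) + (-16168 + 21969)) = √((9 + 14/155) + (-16168 + 21969)) = √((9 + 14*(1/155)) + 5801) = √((9 + 14/155) + 5801) = √(1409/155 + 5801) = √(900564/155) = 2*√34896855/155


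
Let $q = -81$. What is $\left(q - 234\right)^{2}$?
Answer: $99225$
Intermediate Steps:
$\left(q - 234\right)^{2} = \left(-81 - 234\right)^{2} = \left(-315\right)^{2} = 99225$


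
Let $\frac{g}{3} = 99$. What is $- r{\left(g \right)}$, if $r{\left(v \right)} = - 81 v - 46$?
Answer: $24103$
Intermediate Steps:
$g = 297$ ($g = 3 \cdot 99 = 297$)
$r{\left(v \right)} = -46 - 81 v$
$- r{\left(g \right)} = - (-46 - 24057) = \left(-1\right) \left(-24103\right) = 24103$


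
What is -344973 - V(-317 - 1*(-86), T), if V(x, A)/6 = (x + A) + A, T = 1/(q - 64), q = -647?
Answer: -81430115/237 ≈ -3.4359e+5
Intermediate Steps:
T = -1/711 (T = 1/(-647 - 64) = 1/(-711) = -1/711 ≈ -0.0014065)
V(x, A) = 6*x + 12*A (V(x, A) = 6*((x + A) + A) = 6*((A + x) + A) = 6*(x + 2*A) = 6*x + 12*A)
-344973 - V(-317 - 1*(-86), T) = -344973 - (6*(-317 - 1*(-86)) + 12*(-1/711)) = -344973 - (6*(-317 + 86) - 4/237) = -344973 - (6*(-231) - 4/237) = -344973 - (-1386 - 4/237) = -344973 - 1*(-328486/237) = -344973 + 328486/237 = -81430115/237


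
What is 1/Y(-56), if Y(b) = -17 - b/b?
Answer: -1/18 ≈ -0.055556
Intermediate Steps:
Y(b) = -18 (Y(b) = -17 - 1*1 = -17 - 1 = -18)
1/Y(-56) = 1/(-18) = -1/18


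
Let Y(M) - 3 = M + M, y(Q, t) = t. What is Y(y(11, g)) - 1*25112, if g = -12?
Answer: -25133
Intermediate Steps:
Y(M) = 3 + 2*M (Y(M) = 3 + (M + M) = 3 + 2*M)
Y(y(11, g)) - 1*25112 = (3 + 2*(-12)) - 1*25112 = (3 - 24) - 25112 = -21 - 25112 = -25133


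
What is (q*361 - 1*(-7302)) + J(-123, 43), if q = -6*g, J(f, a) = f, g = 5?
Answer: -3651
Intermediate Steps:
q = -30 (q = -6*5 = -30)
(q*361 - 1*(-7302)) + J(-123, 43) = (-30*361 - 1*(-7302)) - 123 = (-10830 + 7302) - 123 = -3528 - 123 = -3651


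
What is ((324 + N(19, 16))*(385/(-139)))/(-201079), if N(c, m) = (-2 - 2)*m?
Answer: 100100/27949981 ≈ 0.0035814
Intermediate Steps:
N(c, m) = -4*m
((324 + N(19, 16))*(385/(-139)))/(-201079) = ((324 - 4*16)*(385/(-139)))/(-201079) = ((324 - 64)*(385*(-1/139)))*(-1/201079) = (260*(-385/139))*(-1/201079) = -100100/139*(-1/201079) = 100100/27949981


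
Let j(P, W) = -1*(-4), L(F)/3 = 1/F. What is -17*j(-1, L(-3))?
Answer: -68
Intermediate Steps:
L(F) = 3/F
j(P, W) = 4
-17*j(-1, L(-3)) = -17*4 = -68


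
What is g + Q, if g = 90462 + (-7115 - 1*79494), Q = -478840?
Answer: -474987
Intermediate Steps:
g = 3853 (g = 90462 + (-7115 - 79494) = 90462 - 86609 = 3853)
g + Q = 3853 - 478840 = -474987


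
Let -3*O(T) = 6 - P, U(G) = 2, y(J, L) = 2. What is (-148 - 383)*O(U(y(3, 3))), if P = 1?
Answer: 885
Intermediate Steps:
O(T) = -5/3 (O(T) = -(6 - 1*1)/3 = -(6 - 1)/3 = -1/3*5 = -5/3)
(-148 - 383)*O(U(y(3, 3))) = (-148 - 383)*(-5/3) = -531*(-5/3) = 885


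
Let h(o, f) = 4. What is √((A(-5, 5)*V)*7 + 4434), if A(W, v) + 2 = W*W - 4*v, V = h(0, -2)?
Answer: 3*√502 ≈ 67.216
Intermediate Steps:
V = 4
A(W, v) = -2 + W² - 4*v (A(W, v) = -2 + (W*W - 4*v) = -2 + (W² - 4*v) = -2 + W² - 4*v)
√((A(-5, 5)*V)*7 + 4434) = √(((-2 + (-5)² - 4*5)*4)*7 + 4434) = √(((-2 + 25 - 20)*4)*7 + 4434) = √((3*4)*7 + 4434) = √(12*7 + 4434) = √(84 + 4434) = √4518 = 3*√502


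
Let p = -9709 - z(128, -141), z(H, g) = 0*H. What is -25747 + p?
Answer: -35456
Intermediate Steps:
z(H, g) = 0
p = -9709 (p = -9709 - 1*0 = -9709 + 0 = -9709)
-25747 + p = -25747 - 9709 = -35456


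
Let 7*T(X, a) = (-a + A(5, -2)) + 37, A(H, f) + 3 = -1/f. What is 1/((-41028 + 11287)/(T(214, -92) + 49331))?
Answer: -690887/416374 ≈ -1.6593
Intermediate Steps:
A(H, f) = -3 - 1/f
T(X, a) = 69/14 - a/7 (T(X, a) = ((-a + (-3 - 1/(-2))) + 37)/7 = ((-a + (-3 - 1*(-1/2))) + 37)/7 = ((-a + (-3 + 1/2)) + 37)/7 = ((-a - 5/2) + 37)/7 = ((-5/2 - a) + 37)/7 = (69/2 - a)/7 = 69/14 - a/7)
1/((-41028 + 11287)/(T(214, -92) + 49331)) = 1/((-41028 + 11287)/((69/14 - 1/7*(-92)) + 49331)) = 1/(-29741/((69/14 + 92/7) + 49331)) = 1/(-29741/(253/14 + 49331)) = 1/(-29741/690887/14) = 1/(-29741*14/690887) = 1/(-416374/690887) = -690887/416374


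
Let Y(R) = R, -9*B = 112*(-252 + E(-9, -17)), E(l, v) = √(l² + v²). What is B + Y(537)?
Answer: 3673 - 112*√370/9 ≈ 3433.6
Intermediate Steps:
B = 3136 - 112*√370/9 (B = -112*(-252 + √((-9)² + (-17)²))/9 = -112*(-252 + √(81 + 289))/9 = -112*(-252 + √370)/9 = -(-28224 + 112*√370)/9 = 3136 - 112*√370/9 ≈ 2896.6)
B + Y(537) = (3136 - 112*√370/9) + 537 = 3673 - 112*√370/9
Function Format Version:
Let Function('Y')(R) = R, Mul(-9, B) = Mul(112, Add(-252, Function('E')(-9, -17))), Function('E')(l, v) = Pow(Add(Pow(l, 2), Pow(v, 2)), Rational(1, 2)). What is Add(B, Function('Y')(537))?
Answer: Add(3673, Mul(Rational(-112, 9), Pow(370, Rational(1, 2)))) ≈ 3433.6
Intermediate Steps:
B = Add(3136, Mul(Rational(-112, 9), Pow(370, Rational(1, 2)))) (B = Mul(Rational(-1, 9), Mul(112, Add(-252, Pow(Add(Pow(-9, 2), Pow(-17, 2)), Rational(1, 2))))) = Mul(Rational(-1, 9), Mul(112, Add(-252, Pow(Add(81, 289), Rational(1, 2))))) = Mul(Rational(-1, 9), Mul(112, Add(-252, Pow(370, Rational(1, 2))))) = Mul(Rational(-1, 9), Add(-28224, Mul(112, Pow(370, Rational(1, 2))))) = Add(3136, Mul(Rational(-112, 9), Pow(370, Rational(1, 2)))) ≈ 2896.6)
Add(B, Function('Y')(537)) = Add(Add(3136, Mul(Rational(-112, 9), Pow(370, Rational(1, 2)))), 537) = Add(3673, Mul(Rational(-112, 9), Pow(370, Rational(1, 2))))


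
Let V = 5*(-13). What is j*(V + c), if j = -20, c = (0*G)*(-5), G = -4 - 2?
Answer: 1300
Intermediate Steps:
G = -6
V = -65
c = 0 (c = (0*(-6))*(-5) = 0*(-5) = 0)
j*(V + c) = -20*(-65 + 0) = -20*(-65) = 1300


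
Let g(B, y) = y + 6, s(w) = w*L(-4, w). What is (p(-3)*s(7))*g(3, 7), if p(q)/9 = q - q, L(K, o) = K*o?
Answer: 0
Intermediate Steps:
p(q) = 0 (p(q) = 9*(q - q) = 9*0 = 0)
s(w) = -4*w² (s(w) = w*(-4*w) = -4*w²)
g(B, y) = 6 + y
(p(-3)*s(7))*g(3, 7) = (0*(-4*7²))*(6 + 7) = (0*(-4*49))*13 = (0*(-196))*13 = 0*13 = 0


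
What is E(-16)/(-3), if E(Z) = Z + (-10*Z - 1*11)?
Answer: -133/3 ≈ -44.333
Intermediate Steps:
E(Z) = -11 - 9*Z (E(Z) = Z + (-10*Z - 11) = Z + (-11 - 10*Z) = -11 - 9*Z)
E(-16)/(-3) = (-11 - 9*(-16))/(-3) = (-11 + 144)*(-⅓) = 133*(-⅓) = -133/3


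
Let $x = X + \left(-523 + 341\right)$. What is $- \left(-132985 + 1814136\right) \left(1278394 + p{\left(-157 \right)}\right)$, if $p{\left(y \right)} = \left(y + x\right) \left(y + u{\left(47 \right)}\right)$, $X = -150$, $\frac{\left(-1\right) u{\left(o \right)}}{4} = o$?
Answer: $-2432791930949$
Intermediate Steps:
$u{\left(o \right)} = - 4 o$
$x = -332$ ($x = -150 + \left(-523 + 341\right) = -150 - 182 = -332$)
$p{\left(y \right)} = \left(-332 + y\right) \left(-188 + y\right)$ ($p{\left(y \right)} = \left(y - 332\right) \left(y - 188\right) = \left(-332 + y\right) \left(y - 188\right) = \left(-332 + y\right) \left(-188 + y\right)$)
$- \left(-132985 + 1814136\right) \left(1278394 + p{\left(-157 \right)}\right) = - \left(-132985 + 1814136\right) \left(1278394 + \left(62416 + \left(-157\right)^{2} - -81640\right)\right) = - 1681151 \left(1278394 + \left(62416 + 24649 + 81640\right)\right) = - 1681151 \left(1278394 + 168705\right) = - 1681151 \cdot 1447099 = \left(-1\right) 2432791930949 = -2432791930949$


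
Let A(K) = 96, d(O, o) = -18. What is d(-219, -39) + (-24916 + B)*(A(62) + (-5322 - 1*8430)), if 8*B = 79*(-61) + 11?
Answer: 348460134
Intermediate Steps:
B = -601 (B = (79*(-61) + 11)/8 = (-4819 + 11)/8 = (1/8)*(-4808) = -601)
d(-219, -39) + (-24916 + B)*(A(62) + (-5322 - 1*8430)) = -18 + (-24916 - 601)*(96 + (-5322 - 1*8430)) = -18 - 25517*(96 + (-5322 - 8430)) = -18 - 25517*(96 - 13752) = -18 - 25517*(-13656) = -18 + 348460152 = 348460134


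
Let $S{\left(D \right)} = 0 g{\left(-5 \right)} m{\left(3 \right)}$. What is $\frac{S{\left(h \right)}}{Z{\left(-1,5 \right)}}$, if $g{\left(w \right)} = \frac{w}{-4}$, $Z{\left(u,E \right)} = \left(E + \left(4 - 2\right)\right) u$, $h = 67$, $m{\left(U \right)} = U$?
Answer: $0$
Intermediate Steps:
$Z{\left(u,E \right)} = u \left(2 + E\right)$ ($Z{\left(u,E \right)} = \left(E + 2\right) u = \left(2 + E\right) u = u \left(2 + E\right)$)
$g{\left(w \right)} = - \frac{w}{4}$ ($g{\left(w \right)} = w \left(- \frac{1}{4}\right) = - \frac{w}{4}$)
$S{\left(D \right)} = 0$ ($S{\left(D \right)} = 0 \left(- \frac{1}{4}\right) \left(-5\right) 3 = 0 \cdot \frac{5}{4} \cdot 3 = 0 \cdot \frac{15}{4} = 0$)
$\frac{S{\left(h \right)}}{Z{\left(-1,5 \right)}} = \frac{1}{\left(-1\right) \left(2 + 5\right)} 0 = \frac{1}{\left(-1\right) 7} \cdot 0 = \frac{1}{-7} \cdot 0 = \left(- \frac{1}{7}\right) 0 = 0$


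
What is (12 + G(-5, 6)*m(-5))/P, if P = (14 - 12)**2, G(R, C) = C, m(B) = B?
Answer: -9/2 ≈ -4.5000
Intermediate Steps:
P = 4 (P = 2**2 = 4)
(12 + G(-5, 6)*m(-5))/P = (12 + 6*(-5))/4 = (12 - 30)*(1/4) = -18*1/4 = -9/2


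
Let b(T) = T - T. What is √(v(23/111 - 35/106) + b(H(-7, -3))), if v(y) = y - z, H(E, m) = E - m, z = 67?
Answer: I*√9292422054/11766 ≈ 8.1929*I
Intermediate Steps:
v(y) = -67 + y (v(y) = y - 1*67 = y - 67 = -67 + y)
b(T) = 0
√(v(23/111 - 35/106) + b(H(-7, -3))) = √((-67 + (23/111 - 35/106)) + 0) = √((-67 - 1447/11766) + 0) = √(-789769/11766 + 0) = √(-789769/11766) = I*√9292422054/11766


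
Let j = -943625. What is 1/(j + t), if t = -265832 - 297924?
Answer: -1/1507381 ≈ -6.6340e-7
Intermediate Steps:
t = -563756
1/(j + t) = 1/(-943625 - 563756) = 1/(-1507381) = -1/1507381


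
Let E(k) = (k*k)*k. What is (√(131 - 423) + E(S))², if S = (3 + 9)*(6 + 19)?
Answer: 728999999999708 + 108000000*I*√73 ≈ 7.29e+14 + 9.2275e+8*I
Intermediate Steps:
S = 300 (S = 12*25 = 300)
E(k) = k³ (E(k) = k²*k = k³)
(√(131 - 423) + E(S))² = (√(131 - 423) + 300³)² = (√(-292) + 27000000)² = (2*I*√73 + 27000000)² = (27000000 + 2*I*√73)²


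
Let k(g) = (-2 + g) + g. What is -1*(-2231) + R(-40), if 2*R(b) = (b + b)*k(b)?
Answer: 5511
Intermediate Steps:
k(g) = -2 + 2*g
R(b) = b*(-2 + 2*b) (R(b) = ((b + b)*(-2 + 2*b))/2 = ((2*b)*(-2 + 2*b))/2 = (2*b*(-2 + 2*b))/2 = b*(-2 + 2*b))
-1*(-2231) + R(-40) = -1*(-2231) + 2*(-40)*(-1 - 40) = 2231 + 2*(-40)*(-41) = 2231 + 3280 = 5511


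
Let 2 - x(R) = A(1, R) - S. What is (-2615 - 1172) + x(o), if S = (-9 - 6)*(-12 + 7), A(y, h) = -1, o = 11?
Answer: -3709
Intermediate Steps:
S = 75 (S = -15*(-5) = 75)
x(R) = 78 (x(R) = 2 - (-1 - 1*75) = 2 - (-1 - 75) = 2 - 1*(-76) = 2 + 76 = 78)
(-2615 - 1172) + x(o) = (-2615 - 1172) + 78 = -3787 + 78 = -3709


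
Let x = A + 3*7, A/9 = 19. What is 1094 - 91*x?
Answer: -16378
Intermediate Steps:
A = 171 (A = 9*19 = 171)
x = 192 (x = 171 + 3*7 = 171 + 21 = 192)
1094 - 91*x = 1094 - 91*192 = 1094 - 17472 = -16378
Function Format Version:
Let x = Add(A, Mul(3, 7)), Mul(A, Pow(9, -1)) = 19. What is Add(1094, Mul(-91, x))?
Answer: -16378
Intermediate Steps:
A = 171 (A = Mul(9, 19) = 171)
x = 192 (x = Add(171, Mul(3, 7)) = Add(171, 21) = 192)
Add(1094, Mul(-91, x)) = Add(1094, Mul(-91, 192)) = Add(1094, -17472) = -16378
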